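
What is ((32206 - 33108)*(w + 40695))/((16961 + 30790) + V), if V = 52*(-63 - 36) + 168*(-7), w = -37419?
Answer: -328328/4603 ≈ -71.329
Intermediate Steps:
V = -6324 (V = 52*(-99) - 1176 = -5148 - 1176 = -6324)
((32206 - 33108)*(w + 40695))/((16961 + 30790) + V) = ((32206 - 33108)*(-37419 + 40695))/((16961 + 30790) - 6324) = (-902*3276)/(47751 - 6324) = -2954952/41427 = -2954952*1/41427 = -328328/4603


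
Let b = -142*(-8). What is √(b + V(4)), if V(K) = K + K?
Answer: 2*√286 ≈ 33.823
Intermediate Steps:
V(K) = 2*K
b = 1136
√(b + V(4)) = √(1136 + 2*4) = √(1136 + 8) = √1144 = 2*√286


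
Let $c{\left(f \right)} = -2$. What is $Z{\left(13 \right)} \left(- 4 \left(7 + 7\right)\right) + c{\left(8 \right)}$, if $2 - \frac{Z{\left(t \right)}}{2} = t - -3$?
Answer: $1566$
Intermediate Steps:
$Z{\left(t \right)} = -2 - 2 t$ ($Z{\left(t \right)} = 4 - 2 \left(t - -3\right) = 4 - 2 \left(t + 3\right) = 4 - 2 \left(3 + t\right) = 4 - \left(6 + 2 t\right) = -2 - 2 t$)
$Z{\left(13 \right)} \left(- 4 \left(7 + 7\right)\right) + c{\left(8 \right)} = \left(-2 - 26\right) \left(- 4 \left(7 + 7\right)\right) - 2 = \left(-2 - 26\right) \left(\left(-4\right) 14\right) - 2 = \left(-28\right) \left(-56\right) - 2 = 1568 - 2 = 1566$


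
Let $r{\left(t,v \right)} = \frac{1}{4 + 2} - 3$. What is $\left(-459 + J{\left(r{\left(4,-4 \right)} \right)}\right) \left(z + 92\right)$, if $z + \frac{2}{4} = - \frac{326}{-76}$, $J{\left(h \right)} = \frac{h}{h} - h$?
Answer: $- \frac{2485210}{57} \approx -43600.0$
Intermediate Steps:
$r{\left(t,v \right)} = - \frac{17}{6}$ ($r{\left(t,v \right)} = \frac{1}{6} - 3 = - \frac{17}{6}$)
$J{\left(h \right)} = 1 - h$
$z = \frac{72}{19}$ ($z = - \frac{1}{2} - \frac{326}{-76} = - \frac{1}{2} - - \frac{163}{38} = - \frac{1}{2} + \frac{163}{38} = \frac{72}{19} \approx 3.7895$)
$\left(-459 + J{\left(r{\left(4,-4 \right)} \right)}\right) \left(z + 92\right) = \left(-459 + \left(1 - - \frac{17}{6}\right)\right) \left(\frac{72}{19} + 92\right) = \left(-459 + \left(1 + \frac{17}{6}\right)\right) \frac{1820}{19} = \left(-459 + \frac{23}{6}\right) \frac{1820}{19} = \left(- \frac{2731}{6}\right) \frac{1820}{19} = - \frac{2485210}{57}$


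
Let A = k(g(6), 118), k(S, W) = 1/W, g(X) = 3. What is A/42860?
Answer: 1/5057480 ≈ 1.9773e-7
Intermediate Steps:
A = 1/118 ≈ 0.0084746
A/42860 = (1/118)/42860 = (1/118)*(1/42860) = 1/5057480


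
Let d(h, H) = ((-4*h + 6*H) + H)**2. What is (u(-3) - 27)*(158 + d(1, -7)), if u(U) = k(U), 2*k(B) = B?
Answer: -169119/2 ≈ -84560.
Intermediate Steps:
k(B) = B/2
u(U) = U/2
d(h, H) = (-4*h + 7*H)**2
(u(-3) - 27)*(158 + d(1, -7)) = ((1/2)*(-3) - 27)*(158 + (-4*1 + 7*(-7))**2) = (-3/2 - 27)*(158 + (-4 - 49)**2) = -57*(158 + (-53)**2)/2 = -57*(158 + 2809)/2 = -57/2*2967 = -169119/2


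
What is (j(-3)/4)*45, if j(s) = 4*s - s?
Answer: -405/4 ≈ -101.25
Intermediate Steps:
j(s) = 3*s
(j(-3)/4)*45 = ((3*(-3))/4)*45 = -9*¼*45 = -9/4*45 = -405/4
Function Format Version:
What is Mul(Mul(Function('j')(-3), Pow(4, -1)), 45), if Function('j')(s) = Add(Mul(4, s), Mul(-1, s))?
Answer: Rational(-405, 4) ≈ -101.25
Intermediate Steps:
Function('j')(s) = Mul(3, s)
Mul(Mul(Function('j')(-3), Pow(4, -1)), 45) = Mul(Mul(Mul(3, -3), Pow(4, -1)), 45) = Mul(Mul(-9, Rational(1, 4)), 45) = Mul(Rational(-9, 4), 45) = Rational(-405, 4)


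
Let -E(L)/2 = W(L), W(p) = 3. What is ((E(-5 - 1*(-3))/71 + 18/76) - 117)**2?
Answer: 99385715025/7279204 ≈ 13653.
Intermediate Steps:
E(L) = -6 (E(L) = -2*3 = -6)
((E(-5 - 1*(-3))/71 + 18/76) - 117)**2 = ((-6/71 + 18/76) - 117)**2 = ((-6*1/71 + 18*(1/76)) - 117)**2 = ((-6/71 + 9/38) - 117)**2 = (411/2698 - 117)**2 = (-315255/2698)**2 = 99385715025/7279204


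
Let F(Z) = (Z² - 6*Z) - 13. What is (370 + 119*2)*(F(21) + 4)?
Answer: 186048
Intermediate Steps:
F(Z) = -13 + Z² - 6*Z
(370 + 119*2)*(F(21) + 4) = (370 + 119*2)*((-13 + 21² - 6*21) + 4) = (370 + 238)*((-13 + 441 - 126) + 4) = 608*(302 + 4) = 608*306 = 186048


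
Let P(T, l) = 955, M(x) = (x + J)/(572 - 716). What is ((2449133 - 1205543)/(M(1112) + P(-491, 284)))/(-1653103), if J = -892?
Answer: -8953848/11348552095 ≈ -0.00078899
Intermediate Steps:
M(x) = 223/36 - x/144 (M(x) = (x - 892)/(572 - 716) = (-892 + x)/(-144) = (-892 + x)*(-1/144) = 223/36 - x/144)
((2449133 - 1205543)/(M(1112) + P(-491, 284)))/(-1653103) = ((2449133 - 1205543)/((223/36 - 1/144*1112) + 955))/(-1653103) = (1243590/((223/36 - 139/18) + 955))*(-1/1653103) = (1243590/(-55/36 + 955))*(-1/1653103) = (1243590/(34325/36))*(-1/1653103) = (1243590*(36/34325))*(-1/1653103) = (8953848/6865)*(-1/1653103) = -8953848/11348552095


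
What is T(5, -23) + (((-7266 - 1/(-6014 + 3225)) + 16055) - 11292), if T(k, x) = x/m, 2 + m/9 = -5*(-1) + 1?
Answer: -251375323/100404 ≈ -2503.6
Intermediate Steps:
m = 36 (m = -18 + 9*(-5*(-1) + 1) = -18 + 9*(5 + 1) = -18 + 9*6 = -18 + 54 = 36)
T(k, x) = x/36
T(5, -23) + (((-7266 - 1/(-6014 + 3225)) + 16055) - 11292) = (1/36)*(-23) + (((-7266 - 1/(-6014 + 3225)) + 16055) - 11292) = -23/36 + (((-7266 - 1/(-2789)) + 16055) - 11292) = -23/36 + (((-7266 - 1*(-1/2789)) + 16055) - 11292) = -23/36 + (((-7266 + 1/2789) + 16055) - 11292) = -23/36 + ((-20264873/2789 + 16055) - 11292) = -23/36 + (24512522/2789 - 11292) = -23/36 - 6980866/2789 = -251375323/100404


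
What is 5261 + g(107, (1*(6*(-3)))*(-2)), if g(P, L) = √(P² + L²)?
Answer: 5261 + √12745 ≈ 5373.9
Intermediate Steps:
g(P, L) = √(L² + P²)
5261 + g(107, (1*(6*(-3)))*(-2)) = 5261 + √(((1*(6*(-3)))*(-2))² + 107²) = 5261 + √(((1*(-18))*(-2))² + 11449) = 5261 + √((-18*(-2))² + 11449) = 5261 + √(36² + 11449) = 5261 + √(1296 + 11449) = 5261 + √12745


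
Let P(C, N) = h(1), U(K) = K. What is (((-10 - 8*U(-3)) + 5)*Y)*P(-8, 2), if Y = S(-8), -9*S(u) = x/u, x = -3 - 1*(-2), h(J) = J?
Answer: -19/72 ≈ -0.26389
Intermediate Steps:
P(C, N) = 1
x = -1 (x = -3 + 2 = -1)
S(u) = 1/(9*u) (S(u) = -(-1)/(9*u) = 1/(9*u))
Y = -1/72 (Y = (1/9)/(-8) = (1/9)*(-1/8) = -1/72 ≈ -0.013889)
(((-10 - 8*U(-3)) + 5)*Y)*P(-8, 2) = (((-10 - 8*(-3)) + 5)*(-1/72))*1 = (((-10 + 24) + 5)*(-1/72))*1 = ((14 + 5)*(-1/72))*1 = (19*(-1/72))*1 = -19/72*1 = -19/72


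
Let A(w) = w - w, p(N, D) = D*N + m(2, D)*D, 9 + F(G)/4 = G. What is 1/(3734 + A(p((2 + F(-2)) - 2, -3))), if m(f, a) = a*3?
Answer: 1/3734 ≈ 0.00026781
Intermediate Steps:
F(G) = -36 + 4*G
m(f, a) = 3*a
p(N, D) = 3*D² + D*N (p(N, D) = D*N + (3*D)*D = D*N + 3*D² = 3*D² + D*N)
A(w) = 0
1/(3734 + A(p((2 + F(-2)) - 2, -3))) = 1/(3734 + 0) = 1/3734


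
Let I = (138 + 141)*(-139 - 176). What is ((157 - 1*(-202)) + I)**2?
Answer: 7660800676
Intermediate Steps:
I = -87885 (I = 279*(-315) = -87885)
((157 - 1*(-202)) + I)**2 = ((157 - 1*(-202)) - 87885)**2 = ((157 + 202) - 87885)**2 = (359 - 87885)**2 = (-87526)**2 = 7660800676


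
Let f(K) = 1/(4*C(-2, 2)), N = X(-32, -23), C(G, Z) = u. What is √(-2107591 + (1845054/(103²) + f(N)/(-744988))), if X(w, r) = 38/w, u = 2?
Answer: 21*I*√112549845390667386846/153467528 ≈ 1451.7*I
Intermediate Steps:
C(G, Z) = 2
N = -19/16 (N = 38/(-32) = 38*(-1/32) = -19/16 ≈ -1.1875)
f(K) = ⅛ (f(K) = 1/(4*2) = 1/8 = ⅛)
√(-2107591 + (1845054/(103²) + f(N)/(-744988))) = √(-2107591 + (1845054/(103²) + (⅛)/(-744988))) = √(-2107591 + (1845054/10609 + (⅛)*(-1/744988))) = √(-2107591 + (1845054*(1/10609) - 1/5959904)) = √(-2107591 + (1845054/10609 - 1/5959904)) = √(-2107591 + 10996344704207/63228621536) = √(-133249077346975569/63228621536) = 21*I*√112549845390667386846/153467528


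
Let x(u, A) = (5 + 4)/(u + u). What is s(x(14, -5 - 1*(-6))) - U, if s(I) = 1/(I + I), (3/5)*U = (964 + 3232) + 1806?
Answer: -90016/9 ≈ -10002.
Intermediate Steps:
x(u, A) = 9/(2*u) (x(u, A) = 9/((2*u)) = 9*(1/(2*u)) = 9/(2*u))
U = 30010/3 (U = 5*((964 + 3232) + 1806)/3 = 5*(4196 + 1806)/3 = (5/3)*6002 = 30010/3 ≈ 10003.)
s(I) = 1/(2*I)
s(x(14, -5 - 1*(-6))) - U = 1/(2*(((9/2)/14))) - 1*30010/3 = 1/(2*(((9/2)*(1/14)))) - 30010/3 = 1/(2*(9/28)) - 30010/3 = (1/2)*(28/9) - 30010/3 = 14/9 - 30010/3 = -90016/9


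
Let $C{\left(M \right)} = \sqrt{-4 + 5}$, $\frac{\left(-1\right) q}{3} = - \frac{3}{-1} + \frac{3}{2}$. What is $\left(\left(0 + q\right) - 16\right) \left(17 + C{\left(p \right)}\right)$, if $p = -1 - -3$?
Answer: $-531$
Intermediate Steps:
$p = 2$ ($p = -1 + 3 = 2$)
$q = - \frac{27}{2}$ ($q = - 3 \left(- \frac{3}{-1} + \frac{3}{2}\right) = - 3 \left(\left(-3\right) \left(-1\right) + 3 \cdot \frac{1}{2}\right) = - 3 \left(3 + \frac{3}{2}\right) = \left(-3\right) \frac{9}{2} = - \frac{27}{2} \approx -13.5$)
$C{\left(M \right)} = 1$ ($C{\left(M \right)} = \sqrt{1} = 1$)
$\left(\left(0 + q\right) - 16\right) \left(17 + C{\left(p \right)}\right) = \left(\left(0 - \frac{27}{2}\right) - 16\right) \left(17 + 1\right) = \left(- \frac{27}{2} - 16\right) 18 = \left(- \frac{59}{2}\right) 18 = -531$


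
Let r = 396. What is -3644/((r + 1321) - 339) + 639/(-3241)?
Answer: -6345373/2233049 ≈ -2.8416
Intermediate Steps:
-3644/((r + 1321) - 339) + 639/(-3241) = -3644/((396 + 1321) - 339) + 639/(-3241) = -3644/(1717 - 339) + 639*(-1/3241) = -3644/1378 - 639/3241 = -3644*1/1378 - 639/3241 = -1822/689 - 639/3241 = -6345373/2233049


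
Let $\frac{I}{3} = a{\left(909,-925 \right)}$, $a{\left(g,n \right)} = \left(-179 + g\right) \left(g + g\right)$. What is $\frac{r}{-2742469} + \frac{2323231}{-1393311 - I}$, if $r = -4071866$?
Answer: $\frac{15513795420707}{14740033150839} \approx 1.0525$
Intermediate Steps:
$a{\left(g,n \right)} = 2 g \left(-179 + g\right)$ ($a{\left(g,n \right)} = \left(-179 + g\right) 2 g = 2 g \left(-179 + g\right)$)
$I = 3981420$ ($I = 3 \cdot 2 \cdot 909 \left(-179 + 909\right) = 3 \cdot 2 \cdot 909 \cdot 730 = 3 \cdot 1327140 = 3981420$)
$\frac{r}{-2742469} + \frac{2323231}{-1393311 - I} = - \frac{4071866}{-2742469} + \frac{2323231}{-1393311 - 3981420} = \left(-4071866\right) \left(- \frac{1}{2742469}\right) + \frac{2323231}{-1393311 - 3981420} = \frac{4071866}{2742469} + \frac{2323231}{-5374731} = \frac{4071866}{2742469} + 2323231 \left(- \frac{1}{5374731}\right) = \frac{4071866}{2742469} - \frac{2323231}{5374731} = \frac{15513795420707}{14740033150839}$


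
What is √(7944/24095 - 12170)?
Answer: I*√7065333623570/24095 ≈ 110.32*I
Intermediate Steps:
√(7944/24095 - 12170) = √(-293228206/24095) = I*√7065333623570/24095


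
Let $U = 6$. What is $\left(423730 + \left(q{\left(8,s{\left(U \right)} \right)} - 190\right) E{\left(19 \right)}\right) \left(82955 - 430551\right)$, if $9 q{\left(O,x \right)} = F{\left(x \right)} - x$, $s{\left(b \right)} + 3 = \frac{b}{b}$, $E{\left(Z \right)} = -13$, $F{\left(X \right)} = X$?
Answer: $-148145415200$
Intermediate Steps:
$s{\left(b \right)} = -2$ ($s{\left(b \right)} = -3 + \frac{b}{b} = -3 + 1 = -2$)
$q{\left(O,x \right)} = 0$ ($q{\left(O,x \right)} = \frac{x - x}{9} = \frac{1}{9} \cdot 0 = 0$)
$\left(423730 + \left(q{\left(8,s{\left(U \right)} \right)} - 190\right) E{\left(19 \right)}\right) \left(82955 - 430551\right) = \left(423730 + \left(0 - 190\right) \left(-13\right)\right) \left(82955 - 430551\right) = \left(423730 - -2470\right) \left(-347596\right) = \left(423730 + 2470\right) \left(-347596\right) = 426200 \left(-347596\right) = -148145415200$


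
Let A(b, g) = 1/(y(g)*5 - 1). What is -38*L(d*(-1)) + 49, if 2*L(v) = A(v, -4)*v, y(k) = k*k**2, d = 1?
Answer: 15710/321 ≈ 48.941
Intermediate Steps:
y(k) = k**3
A(b, g) = 1/(-1 + 5*g**3) (A(b, g) = 1/(g**3*5 - 1) = 1/(5*g**3 - 1) = 1/(-1 + 5*g**3))
L(v) = -v/642 (L(v) = (v/(-1 + 5*(-4)**3))/2 = (v/(-1 + 5*(-64)))/2 = (v/(-1 - 320))/2 = (v/(-321))/2 = (-v/321)/2 = -v/642)
-38*L(d*(-1)) + 49 = -(-19)*1*(-1)/321 + 49 = -(-19)*(-1)/321 + 49 = -38*1/642 + 49 = -19/321 + 49 = 15710/321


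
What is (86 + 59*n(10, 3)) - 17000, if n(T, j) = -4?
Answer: -17150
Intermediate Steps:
(86 + 59*n(10, 3)) - 17000 = (86 + 59*(-4)) - 17000 = (86 - 236) - 17000 = -150 - 17000 = -17150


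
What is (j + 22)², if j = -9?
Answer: 169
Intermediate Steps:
(j + 22)² = (-9 + 22)² = 13² = 169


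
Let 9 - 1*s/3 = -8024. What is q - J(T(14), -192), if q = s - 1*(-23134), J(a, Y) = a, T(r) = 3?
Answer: 47230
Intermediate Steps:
s = 24099 (s = 27 - 3*(-8024) = 27 + 24072 = 24099)
q = 47233 (q = 24099 - 1*(-23134) = 24099 + 23134 = 47233)
q - J(T(14), -192) = 47233 - 1*3 = 47233 - 3 = 47230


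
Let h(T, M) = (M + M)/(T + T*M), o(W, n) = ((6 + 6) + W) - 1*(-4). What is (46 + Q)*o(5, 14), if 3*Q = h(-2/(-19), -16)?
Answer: 16618/15 ≈ 1107.9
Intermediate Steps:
o(W, n) = 16 + W (o(W, n) = (12 + W) + 4 = 16 + W)
h(T, M) = 2*M/(T + M*T) (h(T, M) = (2*M)/(T + M*T) = 2*M/(T + M*T))
Q = 304/45 (Q = (2*(-16)/(-2/(-19)*(1 - 16)))/3 = (2*(-16)/(-2*(-1/19)*(-15)))/3 = (2*(-16)*(-1/15)/(2/19))/3 = (2*(-16)*(19/2)*(-1/15))/3 = (1/3)*(304/15) = 304/45 ≈ 6.7556)
(46 + Q)*o(5, 14) = (46 + 304/45)*(16 + 5) = (2374/45)*21 = 16618/15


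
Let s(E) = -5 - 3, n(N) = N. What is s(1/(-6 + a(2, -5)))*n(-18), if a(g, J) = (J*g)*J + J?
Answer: 144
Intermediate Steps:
a(g, J) = J + g*J**2 (a(g, J) = g*J**2 + J = J + g*J**2)
s(E) = -8
s(1/(-6 + a(2, -5)))*n(-18) = -8*(-18) = 144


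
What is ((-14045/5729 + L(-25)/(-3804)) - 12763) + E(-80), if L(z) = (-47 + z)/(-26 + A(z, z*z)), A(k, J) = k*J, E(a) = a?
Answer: -121704965353546/9474557181 ≈ -12845.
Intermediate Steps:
A(k, J) = J*k
L(z) = (-47 + z)/(-26 + z³) (L(z) = (-47 + z)/(-26 + (z*z)*z) = (-47 + z)/(-26 + z²*z) = (-47 + z)/(-26 + z³))
((-14045/5729 + L(-25)/(-3804)) - 12763) + E(-80) = ((-14045/5729 + ((-47 - 25)/(-26 + (-25)³))/(-3804)) - 12763) - 80 = ((-14045*1/5729 + (-72/(-26 - 15625))*(-1/3804)) - 12763) - 80 = ((-14045/5729 + (-72/(-15651))*(-1/3804)) - 12763) - 80 = ((-14045/5729 - 1/15651*(-72)*(-1/3804)) - 12763) - 80 = ((-14045/5729 + (8/1739)*(-1/3804)) - 12763) - 80 = ((-14045/5729 - 2/1653789) - 12763) - 80 = (-23227477963/9474557181 - 12763) - 80 = -120947000779066/9474557181 - 80 = -121704965353546/9474557181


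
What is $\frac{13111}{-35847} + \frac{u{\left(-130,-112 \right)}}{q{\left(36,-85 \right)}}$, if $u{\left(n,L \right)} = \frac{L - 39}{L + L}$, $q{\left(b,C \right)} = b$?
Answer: $- \frac{176921}{509824} \approx -0.34702$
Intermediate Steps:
$u{\left(n,L \right)} = \frac{-39 + L}{2 L}$
$\frac{13111}{-35847} + \frac{u{\left(-130,-112 \right)}}{q{\left(36,-85 \right)}} = \frac{13111}{-35847} + \frac{\frac{1}{2} \frac{1}{-112} \left(-39 - 112\right)}{36} = 13111 \left(- \frac{1}{35847}\right) + \frac{1}{2} \left(- \frac{1}{112}\right) \left(-151\right) \frac{1}{36} = - \frac{1873}{5121} + \frac{151}{224} \cdot \frac{1}{36} = - \frac{1873}{5121} + \frac{151}{8064} = - \frac{176921}{509824}$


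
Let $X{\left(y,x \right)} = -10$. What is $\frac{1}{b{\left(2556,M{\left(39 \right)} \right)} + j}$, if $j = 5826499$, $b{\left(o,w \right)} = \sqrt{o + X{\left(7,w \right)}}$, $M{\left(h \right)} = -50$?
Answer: $\frac{5826499}{33948090594455} - \frac{\sqrt{2546}}{33948090594455} \approx 1.7163 \cdot 10^{-7}$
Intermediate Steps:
$b{\left(o,w \right)} = \sqrt{-10 + o}$ ($b{\left(o,w \right)} = \sqrt{o - 10} = \sqrt{-10 + o}$)
$\frac{1}{b{\left(2556,M{\left(39 \right)} \right)} + j} = \frac{1}{\sqrt{-10 + 2556} + 5826499} = \frac{1}{\sqrt{2546} + 5826499} = \frac{1}{5826499 + \sqrt{2546}}$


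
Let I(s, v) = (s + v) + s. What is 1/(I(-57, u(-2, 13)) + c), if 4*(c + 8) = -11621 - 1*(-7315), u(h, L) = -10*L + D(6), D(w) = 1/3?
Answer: -6/7969 ≈ -0.00075292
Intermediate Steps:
D(w) = ⅓
u(h, L) = ⅓ - 10*L (u(h, L) = -10*L + ⅓ = ⅓ - 10*L)
I(s, v) = v + 2*s
c = -2169/2 (c = -8 + (-11621 - 1*(-7315))/4 = -8 + (-11621 + 7315)/4 = -8 + (¼)*(-4306) = -8 - 2153/2 = -2169/2 ≈ -1084.5)
1/(I(-57, u(-2, 13)) + c) = 1/(((⅓ - 10*13) + 2*(-57)) - 2169/2) = 1/(((⅓ - 130) - 114) - 2169/2) = 1/((-389/3 - 114) - 2169/2) = 1/(-731/3 - 2169/2) = 1/(-7969/6) = -6/7969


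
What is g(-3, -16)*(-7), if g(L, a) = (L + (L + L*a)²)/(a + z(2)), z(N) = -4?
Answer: 7077/10 ≈ 707.70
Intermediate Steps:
g(L, a) = (L + (L + L*a)²)/(-4 + a) (g(L, a) = (L + (L + L*a)²)/(a - 4) = (L + (L + L*a)²)/(-4 + a))
g(-3, -16)*(-7) = -3*(1 - 3*(1 - 16)²)/(-4 - 16)*(-7) = -3*(1 - 3*(-15)²)/(-20)*(-7) = -3*(-1/20)*(1 - 3*225)*(-7) = -3*(-1/20)*(1 - 675)*(-7) = -3*(-1/20)*(-674)*(-7) = -1011/10*(-7) = 7077/10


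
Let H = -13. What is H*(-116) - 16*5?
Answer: 1428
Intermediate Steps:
H*(-116) - 16*5 = -13*(-116) - 16*5 = 1508 - 80 = 1428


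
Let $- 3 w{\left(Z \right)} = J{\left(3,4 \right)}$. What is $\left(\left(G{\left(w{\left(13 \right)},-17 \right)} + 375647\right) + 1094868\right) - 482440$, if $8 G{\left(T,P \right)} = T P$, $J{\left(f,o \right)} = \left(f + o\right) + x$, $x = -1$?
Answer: $\frac{3952317}{4} \approx 9.8808 \cdot 10^{5}$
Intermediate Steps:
$J{\left(f,o \right)} = -1 + f + o$ ($J{\left(f,o \right)} = \left(f + o\right) - 1 = -1 + f + o$)
$w{\left(Z \right)} = -2$ ($w{\left(Z \right)} = - \frac{-1 + 3 + 4}{3} = \left(- \frac{1}{3}\right) 6 = -2$)
$G{\left(T,P \right)} = \frac{P T}{8}$ ($G{\left(T,P \right)} = \frac{T P}{8} = \frac{P T}{8}$)
$\left(\left(G{\left(w{\left(13 \right)},-17 \right)} + 375647\right) + 1094868\right) - 482440 = \left(\left(\frac{1}{8} \left(-17\right) \left(-2\right) + 375647\right) + 1094868\right) - 482440 = \left(\left(\frac{17}{4} + 375647\right) + 1094868\right) - 482440 = \left(\frac{1502605}{4} + 1094868\right) - 482440 = \frac{5882077}{4} - 482440 = \frac{3952317}{4}$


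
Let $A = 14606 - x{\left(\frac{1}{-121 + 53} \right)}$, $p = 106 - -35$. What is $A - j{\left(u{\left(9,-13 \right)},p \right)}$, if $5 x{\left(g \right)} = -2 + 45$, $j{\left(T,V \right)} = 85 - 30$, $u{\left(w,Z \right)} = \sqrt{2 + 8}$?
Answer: $\frac{72712}{5} \approx 14542.0$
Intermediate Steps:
$u{\left(w,Z \right)} = \sqrt{10}$
$p = 141$ ($p = 106 + 35 = 141$)
$j{\left(T,V \right)} = 55$ ($j{\left(T,V \right)} = 85 - 30 = 55$)
$x{\left(g \right)} = \frac{43}{5}$ ($x{\left(g \right)} = \frac{-2 + 45}{5} = \frac{1}{5} \cdot 43 = \frac{43}{5}$)
$A = \frac{72987}{5}$ ($A = 14606 - \frac{43}{5} = \frac{72987}{5} \approx 14597.0$)
$A - j{\left(u{\left(9,-13 \right)},p \right)} = \frac{72987}{5} - 55 = \frac{72712}{5}$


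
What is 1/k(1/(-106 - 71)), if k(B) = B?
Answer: -177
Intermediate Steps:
1/k(1/(-106 - 71)) = 1/(1/(-106 - 71)) = 1/(1/(-177)) = 1/(-1/177) = -177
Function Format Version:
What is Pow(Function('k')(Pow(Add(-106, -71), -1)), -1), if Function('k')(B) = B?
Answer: -177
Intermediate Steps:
Pow(Function('k')(Pow(Add(-106, -71), -1)), -1) = Pow(Pow(Add(-106, -71), -1), -1) = Pow(Pow(-177, -1), -1) = Pow(Rational(-1, 177), -1) = -177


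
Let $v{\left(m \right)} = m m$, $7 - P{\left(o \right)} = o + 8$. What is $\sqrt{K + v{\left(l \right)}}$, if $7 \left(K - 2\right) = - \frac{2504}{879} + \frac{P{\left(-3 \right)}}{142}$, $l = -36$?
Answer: $\frac{\sqrt{247645083189147}}{436863} \approx 36.022$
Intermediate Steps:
$P{\left(o \right)} = -1 - o$ ($P{\left(o \right)} = 7 - \left(o + 8\right) = 7 - \left(8 + o\right) = -1 - o$)
$K = \frac{696821}{436863}$ ($K = 2 + \frac{- \frac{2504}{879} + \frac{-1 - -3}{142}}{7} = 2 + \frac{\left(-2504\right) \frac{1}{879} + \left(-1 + 3\right) \frac{1}{142}}{7} = 2 + \frac{- \frac{2504}{879} + 2 \cdot \frac{1}{142}}{7} = 2 + \frac{- \frac{2504}{879} + \frac{1}{71}}{7} = 2 + \frac{1}{7} \left(- \frac{176905}{62409}\right) = 2 - \frac{176905}{436863} = \frac{696821}{436863} \approx 1.5951$)
$v{\left(m \right)} = m^{2}$
$\sqrt{K + v{\left(l \right)}} = \sqrt{\frac{696821}{436863} + \left(-36\right)^{2}} = \sqrt{\frac{696821}{436863} + 1296} = \sqrt{\frac{566871269}{436863}} = \frac{\sqrt{247645083189147}}{436863}$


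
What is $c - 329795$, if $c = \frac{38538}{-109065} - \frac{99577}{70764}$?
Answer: $- \frac{848443463586079}{2572625220} \approx -3.298 \cdot 10^{5}$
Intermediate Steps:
$c = - \frac{4529156179}{2572625220}$ ($c = 38538 \left(- \frac{1}{109065}\right) - \frac{99577}{70764} = - \frac{12846}{36355} - \frac{99577}{70764} = - \frac{4529156179}{2572625220} \approx -1.7605$)
$c - 329795 = - \frac{4529156179}{2572625220} - 329795 = - \frac{848443463586079}{2572625220}$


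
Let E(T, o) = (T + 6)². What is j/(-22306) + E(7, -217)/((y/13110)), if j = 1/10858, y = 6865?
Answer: 107322536191291/332538606404 ≈ 322.74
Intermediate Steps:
E(T, o) = (6 + T)²
j = 1/10858 ≈ 9.2098e-5
j/(-22306) + E(7, -217)/((y/13110)) = (1/10858)/(-22306) + (6 + 7)²/((6865/13110)) = (1/10858)*(-1/22306) + 13²/((6865*(1/13110))) = -1/242198548 + 169/(1373/2622) = -1/242198548 + 169*(2622/1373) = -1/242198548 + 443118/1373 = 107322536191291/332538606404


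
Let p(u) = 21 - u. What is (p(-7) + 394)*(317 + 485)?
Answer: 338444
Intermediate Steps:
(p(-7) + 394)*(317 + 485) = ((21 - 1*(-7)) + 394)*(317 + 485) = ((21 + 7) + 394)*802 = (28 + 394)*802 = 422*802 = 338444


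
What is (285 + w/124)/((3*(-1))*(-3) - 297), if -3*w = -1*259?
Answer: -106279/107136 ≈ -0.99200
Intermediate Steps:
w = 259/3 (w = -(-1)*259/3 = -1/3*(-259) = 259/3 ≈ 86.333)
(285 + w/124)/((3*(-1))*(-3) - 297) = (285 + (259/3)/124)/((3*(-1))*(-3) - 297) = (285 + (259/3)*(1/124))/(-3*(-3) - 297) = (285 + 259/372)/(9 - 297) = (106279/372)/(-288) = (106279/372)*(-1/288) = -106279/107136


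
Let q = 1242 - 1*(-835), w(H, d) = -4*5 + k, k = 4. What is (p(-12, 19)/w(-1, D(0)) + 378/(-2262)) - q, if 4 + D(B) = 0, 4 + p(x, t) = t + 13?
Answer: -3135007/1508 ≈ -2078.9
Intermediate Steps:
p(x, t) = 9 + t (p(x, t) = -4 + (t + 13) = -4 + (13 + t) = 9 + t)
D(B) = -4 (D(B) = -4 + 0 = -4)
w(H, d) = -16 (w(H, d) = -4*5 + 4 = -20 + 4 = -16)
q = 2077 (q = 1242 + 835 = 2077)
(p(-12, 19)/w(-1, D(0)) + 378/(-2262)) - q = ((9 + 19)/(-16) + 378/(-2262)) - 1*2077 = (28*(-1/16) + 378*(-1/2262)) - 2077 = (-7/4 - 63/377) - 2077 = -2891/1508 - 2077 = -3135007/1508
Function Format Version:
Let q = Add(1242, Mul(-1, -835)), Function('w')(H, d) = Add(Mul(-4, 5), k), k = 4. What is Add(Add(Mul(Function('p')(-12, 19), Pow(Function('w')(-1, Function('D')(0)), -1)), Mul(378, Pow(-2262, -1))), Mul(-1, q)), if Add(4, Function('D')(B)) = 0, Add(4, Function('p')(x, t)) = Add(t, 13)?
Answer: Rational(-3135007, 1508) ≈ -2078.9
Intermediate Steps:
Function('p')(x, t) = Add(9, t) (Function('p')(x, t) = Add(-4, Add(t, 13)) = Add(-4, Add(13, t)) = Add(9, t))
Function('D')(B) = -4 (Function('D')(B) = Add(-4, 0) = -4)
Function('w')(H, d) = -16 (Function('w')(H, d) = Add(Mul(-4, 5), 4) = Add(-20, 4) = -16)
q = 2077 (q = Add(1242, 835) = 2077)
Add(Add(Mul(Function('p')(-12, 19), Pow(Function('w')(-1, Function('D')(0)), -1)), Mul(378, Pow(-2262, -1))), Mul(-1, q)) = Add(Add(Mul(Add(9, 19), Pow(-16, -1)), Mul(378, Pow(-2262, -1))), Mul(-1, 2077)) = Add(Add(Mul(28, Rational(-1, 16)), Mul(378, Rational(-1, 2262))), -2077) = Add(Add(Rational(-7, 4), Rational(-63, 377)), -2077) = Add(Rational(-2891, 1508), -2077) = Rational(-3135007, 1508)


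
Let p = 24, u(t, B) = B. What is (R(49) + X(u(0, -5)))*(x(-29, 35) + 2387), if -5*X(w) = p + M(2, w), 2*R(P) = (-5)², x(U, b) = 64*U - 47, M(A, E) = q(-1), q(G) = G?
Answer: 19118/5 ≈ 3823.6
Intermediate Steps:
M(A, E) = -1
x(U, b) = -47 + 64*U
R(P) = 25/2 (R(P) = (½)*(-5)² = (½)*25 = 25/2)
X(w) = -23/5 (X(w) = -(24 - 1)/5 = -⅕*23 = -23/5)
(R(49) + X(u(0, -5)))*(x(-29, 35) + 2387) = (25/2 - 23/5)*((-47 + 64*(-29)) + 2387) = 79*((-47 - 1856) + 2387)/10 = 79*(-1903 + 2387)/10 = (79/10)*484 = 19118/5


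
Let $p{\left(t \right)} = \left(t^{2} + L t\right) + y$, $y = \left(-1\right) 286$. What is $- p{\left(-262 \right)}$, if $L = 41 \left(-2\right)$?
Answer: $-89842$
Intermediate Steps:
$L = -82$
$y = -286$
$p{\left(t \right)} = -286 + t^{2} - 82 t$ ($p{\left(t \right)} = \left(t^{2} - 82 t\right) - 286 = -286 + t^{2} - 82 t$)
$- p{\left(-262 \right)} = - (-286 + \left(-262\right)^{2} - -21484) = - (-286 + 68644 + 21484) = \left(-1\right) 89842 = -89842$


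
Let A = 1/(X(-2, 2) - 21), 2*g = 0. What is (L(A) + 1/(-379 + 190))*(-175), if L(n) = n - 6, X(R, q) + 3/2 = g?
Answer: 28585/27 ≈ 1058.7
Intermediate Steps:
g = 0 (g = (1/2)*0 = 0)
X(R, q) = -3/2 (X(R, q) = -3/2 + 0 = -3/2)
A = -2/45 (A = 1/(-3/2 - 21) = 1/(-45/2) = -2/45 ≈ -0.044444)
L(n) = -6 + n
(L(A) + 1/(-379 + 190))*(-175) = ((-6 - 2/45) + 1/(-379 + 190))*(-175) = (-272/45 + 1/(-189))*(-175) = (-272/45 - 1/189)*(-175) = -5717/945*(-175) = 28585/27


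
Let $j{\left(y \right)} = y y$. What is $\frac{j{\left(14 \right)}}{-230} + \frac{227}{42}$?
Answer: $\frac{21989}{4830} \approx 4.5526$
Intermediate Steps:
$j{\left(y \right)} = y^{2}$
$\frac{j{\left(14 \right)}}{-230} + \frac{227}{42} = \frac{14^{2}}{-230} + \frac{227}{42} = 196 \left(- \frac{1}{230}\right) + 227 \cdot \frac{1}{42} = - \frac{98}{115} + \frac{227}{42} = \frac{21989}{4830}$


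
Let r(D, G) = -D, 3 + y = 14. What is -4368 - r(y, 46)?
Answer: -4357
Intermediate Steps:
y = 11 (y = -3 + 14 = 11)
-4368 - r(y, 46) = -4368 - (-1)*11 = -4368 - 1*(-11) = -4368 + 11 = -4357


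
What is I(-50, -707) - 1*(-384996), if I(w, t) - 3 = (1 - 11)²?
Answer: 385099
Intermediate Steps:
I(w, t) = 103 (I(w, t) = 3 + (1 - 11)² = 3 + (-10)² = 3 + 100 = 103)
I(-50, -707) - 1*(-384996) = 103 - 1*(-384996) = 103 + 384996 = 385099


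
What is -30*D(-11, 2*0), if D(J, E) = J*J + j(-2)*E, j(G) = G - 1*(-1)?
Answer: -3630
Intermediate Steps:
j(G) = 1 + G (j(G) = G + 1 = 1 + G)
D(J, E) = J² - E (D(J, E) = J*J + (1 - 2)*E = J² - E)
-30*D(-11, 2*0) = -30*((-11)² - 2*0) = -30*(121 - 1*0) = -30*(121 + 0) = -30*121 = -3630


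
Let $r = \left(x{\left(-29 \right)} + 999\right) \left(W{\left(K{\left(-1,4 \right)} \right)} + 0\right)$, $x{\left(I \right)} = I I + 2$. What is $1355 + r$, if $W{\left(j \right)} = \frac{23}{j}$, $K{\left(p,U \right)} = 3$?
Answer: $15477$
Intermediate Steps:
$x{\left(I \right)} = 2 + I^{2}$ ($x{\left(I \right)} = I^{2} + 2 = 2 + I^{2}$)
$r = 14122$ ($r = \left(\left(2 + \left(-29\right)^{2}\right) + 999\right) \left(\frac{23}{3} + 0\right) = \left(\left(2 + 841\right) + 999\right) \left(23 \cdot \frac{1}{3} + 0\right) = \left(843 + 999\right) \left(\frac{23}{3} + 0\right) = 1842 \cdot \frac{23}{3} = 14122$)
$1355 + r = 1355 + 14122 = 15477$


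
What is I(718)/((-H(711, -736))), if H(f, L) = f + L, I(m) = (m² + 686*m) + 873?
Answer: 201789/5 ≈ 40358.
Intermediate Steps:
I(m) = 873 + m² + 686*m
H(f, L) = L + f
I(718)/((-H(711, -736))) = (873 + 718² + 686*718)/((-(-736 + 711))) = (873 + 515524 + 492548)/((-1*(-25))) = 1008945/25 = 1008945*(1/25) = 201789/5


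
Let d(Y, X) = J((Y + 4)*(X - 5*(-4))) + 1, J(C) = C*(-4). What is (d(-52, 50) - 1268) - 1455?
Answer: 10718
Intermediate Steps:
J(C) = -4*C
d(Y, X) = 1 - 4*(4 + Y)*(20 + X) (d(Y, X) = -4*(Y + 4)*(X - 5*(-4)) + 1 = -4*(4 + Y)*(X + 20) + 1 = -4*(4 + Y)*(20 + X) + 1 = 1 - 4*(4 + Y)*(20 + X))
(d(-52, 50) - 1268) - 1455 = ((-319 - 80*(-52) - 16*50 - 4*50*(-52)) - 1268) - 1455 = ((-319 + 4160 - 800 + 10400) - 1268) - 1455 = (13441 - 1268) - 1455 = 12173 - 1455 = 10718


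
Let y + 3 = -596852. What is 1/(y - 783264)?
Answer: -1/1380119 ≈ -7.2458e-7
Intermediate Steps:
y = -596855 (y = -3 - 596852 = -596855)
1/(y - 783264) = 1/(-596855 - 783264) = 1/(-1380119) = -1/1380119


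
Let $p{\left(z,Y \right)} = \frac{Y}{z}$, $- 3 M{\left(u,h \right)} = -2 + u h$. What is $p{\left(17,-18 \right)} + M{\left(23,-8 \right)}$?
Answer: $\frac{1036}{17} \approx 60.941$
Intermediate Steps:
$M{\left(u,h \right)} = \frac{2}{3} - \frac{h u}{3}$ ($M{\left(u,h \right)} = - \frac{-2 + u h}{3} = - \frac{-2 + h u}{3} = \frac{2}{3} - \frac{h u}{3}$)
$p{\left(17,-18 \right)} + M{\left(23,-8 \right)} = - \frac{18}{17} - \left(- \frac{2}{3} - \frac{184}{3}\right) = \left(-18\right) \frac{1}{17} + \left(\frac{2}{3} + \frac{184}{3}\right) = - \frac{18}{17} + 62 = \frac{1036}{17}$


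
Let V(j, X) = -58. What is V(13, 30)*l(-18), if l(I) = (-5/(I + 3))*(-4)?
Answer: 232/3 ≈ 77.333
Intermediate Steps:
l(I) = 20/(3 + I) (l(I) = (-5/(3 + I))*(-4) = -5/(3 + I)*(-4) = 20/(3 + I))
V(13, 30)*l(-18) = -1160/(3 - 18) = -1160/(-15) = -1160*(-1)/15 = -58*(-4/3) = 232/3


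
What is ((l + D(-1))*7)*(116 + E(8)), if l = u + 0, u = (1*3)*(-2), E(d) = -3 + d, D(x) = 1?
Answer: -4235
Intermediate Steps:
u = -6 (u = 3*(-2) = -6)
l = -6 (l = -6 + 0 = -6)
((l + D(-1))*7)*(116 + E(8)) = ((-6 + 1)*7)*(116 + (-3 + 8)) = (-5*7)*(116 + 5) = -35*121 = -4235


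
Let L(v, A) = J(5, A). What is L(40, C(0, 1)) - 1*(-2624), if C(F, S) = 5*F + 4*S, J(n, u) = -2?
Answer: 2622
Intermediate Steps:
C(F, S) = 4*S + 5*F
L(v, A) = -2
L(40, C(0, 1)) - 1*(-2624) = -2 - 1*(-2624) = -2 + 2624 = 2622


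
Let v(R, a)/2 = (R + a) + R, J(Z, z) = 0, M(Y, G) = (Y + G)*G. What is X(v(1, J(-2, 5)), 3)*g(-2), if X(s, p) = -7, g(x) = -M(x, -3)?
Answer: 105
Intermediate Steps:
M(Y, G) = G*(G + Y) (M(Y, G) = (G + Y)*G = G*(G + Y))
v(R, a) = 2*a + 4*R (v(R, a) = 2*((R + a) + R) = 2*(a + 2*R) = 2*a + 4*R)
g(x) = -9 + 3*x (g(x) = -(-3)*(-3 + x) = -(9 - 3*x) = -9 + 3*x)
X(v(1, J(-2, 5)), 3)*g(-2) = -7*(-9 + 3*(-2)) = -7*(-9 - 6) = -7*(-15) = 105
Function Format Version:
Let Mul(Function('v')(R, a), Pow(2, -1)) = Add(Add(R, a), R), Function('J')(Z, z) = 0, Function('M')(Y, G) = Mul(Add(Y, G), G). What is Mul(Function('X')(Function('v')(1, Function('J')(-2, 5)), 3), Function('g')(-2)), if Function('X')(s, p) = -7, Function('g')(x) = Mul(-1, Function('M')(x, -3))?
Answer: 105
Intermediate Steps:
Function('M')(Y, G) = Mul(G, Add(G, Y)) (Function('M')(Y, G) = Mul(Add(G, Y), G) = Mul(G, Add(G, Y)))
Function('v')(R, a) = Add(Mul(2, a), Mul(4, R)) (Function('v')(R, a) = Mul(2, Add(Add(R, a), R)) = Mul(2, Add(a, Mul(2, R))) = Add(Mul(2, a), Mul(4, R)))
Function('g')(x) = Add(-9, Mul(3, x)) (Function('g')(x) = Mul(-1, Mul(-3, Add(-3, x))) = Mul(-1, Add(9, Mul(-3, x))) = Add(-9, Mul(3, x)))
Mul(Function('X')(Function('v')(1, Function('J')(-2, 5)), 3), Function('g')(-2)) = Mul(-7, Add(-9, Mul(3, -2))) = Mul(-7, Add(-9, -6)) = Mul(-7, -15) = 105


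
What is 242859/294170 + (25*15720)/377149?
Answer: 1581701061/846915430 ≈ 1.8676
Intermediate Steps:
242859/294170 + (25*15720)/377149 = 242859*(1/294170) + 393000*(1/377149) = 242859/294170 + 3000/2879 = 1581701061/846915430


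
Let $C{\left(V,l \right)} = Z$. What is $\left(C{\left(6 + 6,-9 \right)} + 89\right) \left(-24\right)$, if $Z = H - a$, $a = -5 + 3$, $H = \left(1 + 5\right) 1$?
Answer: $-2328$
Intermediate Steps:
$H = 6$ ($H = 6 \cdot 1 = 6$)
$a = -2$
$Z = 8$ ($Z = 6 - -2 = 6 + 2 = 8$)
$C{\left(V,l \right)} = 8$
$\left(C{\left(6 + 6,-9 \right)} + 89\right) \left(-24\right) = \left(8 + 89\right) \left(-24\right) = 97 \left(-24\right) = -2328$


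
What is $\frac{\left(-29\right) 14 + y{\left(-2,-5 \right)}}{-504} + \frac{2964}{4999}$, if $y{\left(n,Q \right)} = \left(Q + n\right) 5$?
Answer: $\frac{58705}{39992} \approx 1.4679$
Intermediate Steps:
$y{\left(n,Q \right)} = 5 Q + 5 n$
$\frac{\left(-29\right) 14 + y{\left(-2,-5 \right)}}{-504} + \frac{2964}{4999} = \frac{\left(-29\right) 14 + \left(5 \left(-5\right) + 5 \left(-2\right)\right)}{-504} + \frac{2964}{4999} = \left(-406 - 35\right) \left(- \frac{1}{504}\right) + 2964 \cdot \frac{1}{4999} = \left(-406 - 35\right) \left(- \frac{1}{504}\right) + \frac{2964}{4999} = \left(-441\right) \left(- \frac{1}{504}\right) + \frac{2964}{4999} = \frac{7}{8} + \frac{2964}{4999} = \frac{58705}{39992}$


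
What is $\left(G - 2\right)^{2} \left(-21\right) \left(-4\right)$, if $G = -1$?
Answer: $756$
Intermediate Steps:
$\left(G - 2\right)^{2} \left(-21\right) \left(-4\right) = \left(-1 - 2\right)^{2} \left(-21\right) \left(-4\right) = \left(-3\right)^{2} \left(-21\right) \left(-4\right) = 9 \left(-21\right) \left(-4\right) = \left(-189\right) \left(-4\right) = 756$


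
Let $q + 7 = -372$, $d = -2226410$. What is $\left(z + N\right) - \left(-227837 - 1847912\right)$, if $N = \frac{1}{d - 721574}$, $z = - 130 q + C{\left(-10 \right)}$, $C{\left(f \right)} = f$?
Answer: $\frac{6264492531855}{2947984} \approx 2.125 \cdot 10^{6}$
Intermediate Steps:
$q = -379$ ($q = -7 - 372 = -379$)
$z = 49260$ ($z = \left(-130\right) \left(-379\right) - 10 = 49270 - 10 = 49260$)
$N = - \frac{1}{2947984}$ ($N = \frac{1}{-2226410 - 721574} = \frac{1}{-2947984} = - \frac{1}{2947984} \approx -3.3921 \cdot 10^{-7}$)
$\left(z + N\right) - \left(-227837 - 1847912\right) = \left(49260 - \frac{1}{2947984}\right) - \left(-227837 - 1847912\right) = \frac{145217691839}{2947984} - \left(-227837 - 1847912\right) = \frac{145217691839}{2947984} - -2075749 = \frac{145217691839}{2947984} + 2075749 = \frac{6264492531855}{2947984}$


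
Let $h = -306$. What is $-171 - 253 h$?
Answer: $77247$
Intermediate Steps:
$-171 - 253 h = -171 - -77418 = -171 + 77418 = 77247$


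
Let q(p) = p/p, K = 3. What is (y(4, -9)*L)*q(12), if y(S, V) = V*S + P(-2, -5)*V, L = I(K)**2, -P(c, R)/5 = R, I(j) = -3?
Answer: -2349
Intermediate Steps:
q(p) = 1
P(c, R) = -5*R
L = 9 (L = (-3)**2 = 9)
y(S, V) = 25*V + S*V (y(S, V) = V*S + (-5*(-5))*V = S*V + 25*V = 25*V + S*V)
(y(4, -9)*L)*q(12) = (-9*(25 + 4)*9)*1 = (-9*29*9)*1 = -261*9*1 = -2349*1 = -2349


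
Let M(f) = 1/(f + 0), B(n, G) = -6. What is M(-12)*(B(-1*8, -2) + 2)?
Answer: 1/3 ≈ 0.33333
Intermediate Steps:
M(f) = 1/f
M(-12)*(B(-1*8, -2) + 2) = (-6 + 2)/(-12) = -1/12*(-4) = 1/3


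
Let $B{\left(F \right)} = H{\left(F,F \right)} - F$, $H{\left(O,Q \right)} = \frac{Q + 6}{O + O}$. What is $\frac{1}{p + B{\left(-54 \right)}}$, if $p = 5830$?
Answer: $\frac{9}{52960} \approx 0.00016994$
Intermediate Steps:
$H{\left(O,Q \right)} = \frac{6 + Q}{2 O}$
$B{\left(F \right)} = - F + \frac{6 + F}{2 F}$ ($B{\left(F \right)} = \frac{6 + F}{2 F} - F = - F + \frac{6 + F}{2 F}$)
$\frac{1}{p + B{\left(-54 \right)}} = \frac{1}{5830 + \left(\frac{1}{2} - -54 + \frac{3}{-54}\right)} = \frac{1}{5830 + \left(\frac{1}{2} + 54 + 3 \left(- \frac{1}{54}\right)\right)} = \frac{1}{5830 + \left(\frac{1}{2} + 54 - \frac{1}{18}\right)} = \frac{1}{5830 + \frac{490}{9}} = \frac{1}{\frac{52960}{9}} = \frac{9}{52960}$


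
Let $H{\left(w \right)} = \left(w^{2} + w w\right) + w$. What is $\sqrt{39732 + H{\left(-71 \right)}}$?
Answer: $3 \sqrt{5527} \approx 223.03$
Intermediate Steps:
$H{\left(w \right)} = w + 2 w^{2}$ ($H{\left(w \right)} = \left(w^{2} + w^{2}\right) + w = 2 w^{2} + w = w + 2 w^{2}$)
$\sqrt{39732 + H{\left(-71 \right)}} = \sqrt{39732 - 71 \left(1 + 2 \left(-71\right)\right)} = \sqrt{39732 - 71 \left(1 - 142\right)} = \sqrt{39732 - -10011} = \sqrt{39732 + 10011} = \sqrt{49743} = 3 \sqrt{5527}$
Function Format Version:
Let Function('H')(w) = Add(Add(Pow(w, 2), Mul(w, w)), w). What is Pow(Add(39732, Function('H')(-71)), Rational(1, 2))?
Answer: Mul(3, Pow(5527, Rational(1, 2))) ≈ 223.03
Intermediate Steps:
Function('H')(w) = Add(w, Mul(2, Pow(w, 2))) (Function('H')(w) = Add(Add(Pow(w, 2), Pow(w, 2)), w) = Add(Mul(2, Pow(w, 2)), w) = Add(w, Mul(2, Pow(w, 2))))
Pow(Add(39732, Function('H')(-71)), Rational(1, 2)) = Pow(Add(39732, Mul(-71, Add(1, Mul(2, -71)))), Rational(1, 2)) = Pow(Add(39732, Mul(-71, Add(1, -142))), Rational(1, 2)) = Pow(Add(39732, Mul(-71, -141)), Rational(1, 2)) = Pow(Add(39732, 10011), Rational(1, 2)) = Pow(49743, Rational(1, 2)) = Mul(3, Pow(5527, Rational(1, 2)))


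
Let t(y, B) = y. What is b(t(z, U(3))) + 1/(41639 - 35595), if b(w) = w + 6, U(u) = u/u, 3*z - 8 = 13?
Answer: 78573/6044 ≈ 13.000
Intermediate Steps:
z = 7 (z = 8/3 + (1/3)*13 = 8/3 + 13/3 = 7)
U(u) = 1
b(w) = 6 + w
b(t(z, U(3))) + 1/(41639 - 35595) = (6 + 7) + 1/(41639 - 35595) = 13 + 1/6044 = 78573/6044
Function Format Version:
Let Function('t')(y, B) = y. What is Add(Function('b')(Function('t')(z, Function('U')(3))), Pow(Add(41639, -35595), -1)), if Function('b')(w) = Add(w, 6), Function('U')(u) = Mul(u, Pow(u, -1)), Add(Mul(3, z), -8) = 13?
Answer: Rational(78573, 6044) ≈ 13.000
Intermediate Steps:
z = 7 (z = Add(Rational(8, 3), Mul(Rational(1, 3), 13)) = Add(Rational(8, 3), Rational(13, 3)) = 7)
Function('U')(u) = 1
Function('b')(w) = Add(6, w)
Add(Function('b')(Function('t')(z, Function('U')(3))), Pow(Add(41639, -35595), -1)) = Add(Add(6, 7), Pow(Add(41639, -35595), -1)) = Add(13, Pow(6044, -1)) = Add(13, Rational(1, 6044)) = Rational(78573, 6044)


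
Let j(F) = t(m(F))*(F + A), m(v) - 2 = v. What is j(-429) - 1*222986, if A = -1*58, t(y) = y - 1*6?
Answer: -12115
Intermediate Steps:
m(v) = 2 + v
t(y) = -6 + y (t(y) = y - 6 = -6 + y)
A = -58
j(F) = (-58 + F)*(-4 + F) (j(F) = (-6 + (2 + F))*(F - 58) = (-4 + F)*(-58 + F) = (-58 + F)*(-4 + F))
j(-429) - 1*222986 = (-58 - 429)*(-4 - 429) - 1*222986 = -487*(-433) - 222986 = 210871 - 222986 = -12115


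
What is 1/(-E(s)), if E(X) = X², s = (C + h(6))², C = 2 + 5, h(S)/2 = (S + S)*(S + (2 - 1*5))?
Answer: -1/38950081 ≈ -2.5674e-8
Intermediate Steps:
h(S) = 4*S*(-3 + S) (h(S) = 2*((S + S)*(S + (2 - 1*5))) = 2*((2*S)*(S + (2 - 5))) = 2*((2*S)*(S - 3)) = 2*((2*S)*(-3 + S)) = 2*(2*S*(-3 + S)) = 4*S*(-3 + S))
C = 7
s = 6241 (s = (7 + 4*6*(-3 + 6))² = (7 + 4*6*3)² = (7 + 72)² = 79² = 6241)
1/(-E(s)) = 1/(-1*6241²) = 1/(-1*38950081) = 1/(-38950081) = -1/38950081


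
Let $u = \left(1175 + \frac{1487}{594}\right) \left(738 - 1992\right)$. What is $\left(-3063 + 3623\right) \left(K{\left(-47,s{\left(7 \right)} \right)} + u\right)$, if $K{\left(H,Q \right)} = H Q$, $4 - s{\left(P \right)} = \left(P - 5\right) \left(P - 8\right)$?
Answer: $- \frac{7443430960}{9} \approx -8.2705 \cdot 10^{8}$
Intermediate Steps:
$s{\left(P \right)} = 4 - \left(-8 + P\right) \left(-5 + P\right)$ ($s{\left(P \right)} = 4 - \left(P - 5\right) \left(P - 8\right) = 4 - \left(-5 + P\right) \left(-8 + P\right) = 4 - \left(-8 + P\right) \left(-5 + P\right)$)
$u = - \frac{13289303}{9}$ ($u = \left(1175 + 1487 \cdot \frac{1}{594}\right) \left(-1254\right) = \left(1175 + \frac{1487}{594}\right) \left(-1254\right) = \frac{699437}{594} \left(-1254\right) = - \frac{13289303}{9} \approx -1.4766 \cdot 10^{6}$)
$\left(-3063 + 3623\right) \left(K{\left(-47,s{\left(7 \right)} \right)} + u\right) = \left(-3063 + 3623\right) \left(- 47 \left(-36 - 7^{2} + 13 \cdot 7\right) - \frac{13289303}{9}\right) = 560 \left(- 47 \left(-36 - 49 + 91\right) - \frac{13289303}{9}\right) = 560 \left(\left(-47\right) 6 - \frac{13289303}{9}\right) = 560 \left(-282 - \frac{13289303}{9}\right) = 560 \left(- \frac{13291841}{9}\right) = - \frac{7443430960}{9}$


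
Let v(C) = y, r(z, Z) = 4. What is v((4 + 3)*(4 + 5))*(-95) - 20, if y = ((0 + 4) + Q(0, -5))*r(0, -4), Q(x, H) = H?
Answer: 360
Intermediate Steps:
y = -4 (y = ((0 + 4) - 5)*4 = (4 - 5)*4 = -1*4 = -4)
v(C) = -4
v((4 + 3)*(4 + 5))*(-95) - 20 = -4*(-95) - 20 = 380 - 20 = 360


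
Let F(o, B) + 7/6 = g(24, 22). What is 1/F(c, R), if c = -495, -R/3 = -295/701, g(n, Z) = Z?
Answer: 6/125 ≈ 0.048000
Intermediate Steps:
R = 885/701 (R = -(-885)/701 = -3*(-295/701) = 885/701 ≈ 1.2625)
F(o, B) = 125/6 (F(o, B) = -7/6 + 22 = 125/6)
1/F(c, R) = 1/(125/6) = 6/125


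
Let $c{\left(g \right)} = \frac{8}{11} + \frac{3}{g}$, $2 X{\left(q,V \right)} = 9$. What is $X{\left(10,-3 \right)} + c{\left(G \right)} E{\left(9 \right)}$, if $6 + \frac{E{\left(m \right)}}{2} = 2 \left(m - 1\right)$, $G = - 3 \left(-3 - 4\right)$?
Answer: $\frac{3373}{154} \approx 21.903$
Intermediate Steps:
$X{\left(q,V \right)} = \frac{9}{2}$ ($X{\left(q,V \right)} = \frac{1}{2} \cdot 9 = \frac{9}{2}$)
$G = 21$ ($G = \left(-3\right) \left(-7\right) = 21$)
$c{\left(g \right)} = \frac{8}{11} + \frac{3}{g}$ ($c{\left(g \right)} = 8 \cdot \frac{1}{11} + \frac{3}{g} = \frac{8}{11} + \frac{3}{g}$)
$E{\left(m \right)} = -16 + 4 m$ ($E{\left(m \right)} = -12 + 2 \cdot 2 \left(m - 1\right) = -12 + 2 \cdot 2 \left(-1 + m\right) = -12 + 2 \left(-2 + 2 m\right) = -12 + \left(-4 + 4 m\right) = -16 + 4 m$)
$X{\left(10,-3 \right)} + c{\left(G \right)} E{\left(9 \right)} = \frac{9}{2} + \left(\frac{8}{11} + \frac{3}{21}\right) \left(-16 + 4 \cdot 9\right) = \frac{9}{2} + \left(\frac{8}{11} + 3 \cdot \frac{1}{21}\right) \left(-16 + 36\right) = \frac{9}{2} + \left(\frac{8}{11} + \frac{1}{7}\right) 20 = \frac{9}{2} + \frac{67}{77} \cdot 20 = \frac{9}{2} + \frac{1340}{77} = \frac{3373}{154}$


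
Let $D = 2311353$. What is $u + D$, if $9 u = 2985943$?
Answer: $\frac{23788120}{9} \approx 2.6431 \cdot 10^{6}$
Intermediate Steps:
$u = \frac{2985943}{9}$ ($u = \frac{1}{9} \cdot 2985943 = \frac{2985943}{9} \approx 3.3177 \cdot 10^{5}$)
$u + D = \frac{2985943}{9} + 2311353 = \frac{23788120}{9}$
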